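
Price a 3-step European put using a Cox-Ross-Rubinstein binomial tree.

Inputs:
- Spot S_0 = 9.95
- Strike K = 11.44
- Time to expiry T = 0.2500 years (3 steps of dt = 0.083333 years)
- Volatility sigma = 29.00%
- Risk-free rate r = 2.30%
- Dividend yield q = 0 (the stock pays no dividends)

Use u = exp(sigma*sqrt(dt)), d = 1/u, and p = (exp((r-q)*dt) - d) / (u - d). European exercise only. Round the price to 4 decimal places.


Answer: Price = V(0,0) = 1.5829

Derivation:
dt = T/N = 0.083333
u = exp(sigma*sqrt(dt)) = 1.087320; d = 1/u = 0.919693
p = (exp((r-q)*dt) - d) / (u - d) = 0.490528
Discount per step: exp(-r*dt) = 0.998085
Stock lattice S(k, i) with i counting down-moves:
  k=0: S(0,0) = 9.9500
  k=1: S(1,0) = 10.8188; S(1,1) = 9.1509
  k=2: S(2,0) = 11.7635; S(2,1) = 9.9500; S(2,2) = 8.4161
  k=3: S(3,0) = 12.7907; S(3,1) = 10.8188; S(3,2) = 9.1509; S(3,3) = 7.7402
Terminal payoffs V(N, i) = max(K - S_T, 0):
  V(3,0) = 0.000000; V(3,1) = 0.621168; V(3,2) = 2.289059; V(3,3) = 3.699818
Backward induction: V(k, i) = exp(-r*dt) * [p * V(k+1, i) + (1-p) * V(k+1, i+1)].
  V(2,0) = exp(-r*dt) * [p*0.000000 + (1-p)*0.621168] = 0.315861
  V(2,1) = exp(-r*dt) * [p*0.621168 + (1-p)*2.289059] = 1.468094
  V(2,2) = exp(-r*dt) * [p*2.289059 + (1-p)*3.699818] = 3.002041
  V(1,0) = exp(-r*dt) * [p*0.315861 + (1-p)*1.468094] = 0.901163
  V(1,1) = exp(-r*dt) * [p*1.468094 + (1-p)*3.002041] = 2.245289
  V(0,0) = exp(-r*dt) * [p*0.901163 + (1-p)*2.245289] = 1.582920


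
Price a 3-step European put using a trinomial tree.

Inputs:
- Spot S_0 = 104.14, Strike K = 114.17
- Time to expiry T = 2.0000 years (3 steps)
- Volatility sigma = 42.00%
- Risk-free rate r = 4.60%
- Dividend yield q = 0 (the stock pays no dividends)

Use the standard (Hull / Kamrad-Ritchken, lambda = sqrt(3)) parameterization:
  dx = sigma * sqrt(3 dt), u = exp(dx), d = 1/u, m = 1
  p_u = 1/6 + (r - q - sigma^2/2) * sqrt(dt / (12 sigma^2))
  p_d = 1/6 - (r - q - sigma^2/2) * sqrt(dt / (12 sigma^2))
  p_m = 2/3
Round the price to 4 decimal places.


Answer: Price = V(0,0) = 23.6846

Derivation:
dt = T/N = 0.666667; dx = sigma*sqrt(3*dt) = 0.593970
u = exp(dx) = 1.811164; d = 1/u = 0.552131
p_u = 0.142984, p_m = 0.666667, p_d = 0.190349
Discount per step: exp(-r*dt) = 0.969799
Stock lattice S(k, j) with j the centered position index:
  k=0: S(0,+0) = 104.1400
  k=1: S(1,-1) = 57.4989; S(1,+0) = 104.1400; S(1,+1) = 188.6146
  k=2: S(2,-2) = 31.7470; S(2,-1) = 57.4989; S(2,+0) = 104.1400; S(2,+1) = 188.6146; S(2,+2) = 341.6120
  k=3: S(3,-3) = 17.5285; S(3,-2) = 31.7470; S(3,-1) = 57.4989; S(3,+0) = 104.1400; S(3,+1) = 188.6146; S(3,+2) = 341.6120; S(3,+3) = 618.7153
Terminal payoffs V(N, j) = max(K - S_T, 0):
  V(3,-3) = 96.641519; V(3,-2) = 82.423047; V(3,-1) = 56.671064; V(3,+0) = 10.030000; V(3,+1) = 0.000000; V(3,+2) = 0.000000; V(3,+3) = 0.000000
Backward induction: V(k, j) = exp(-r*dt) * [p_u * V(k+1, j+1) + p_m * V(k+1, j) + p_d * V(k+1, j-1)]
  V(2,-2) = exp(-r*dt) * [p_u*56.671064 + p_m*82.423047 + p_d*96.641519] = 78.987584
  V(2,-1) = exp(-r*dt) * [p_u*10.030000 + p_m*56.671064 + p_d*82.423047] = 53.245829
  V(2,+0) = exp(-r*dt) * [p_u*0.000000 + p_m*10.030000 + p_d*56.671064] = 16.946220
  V(2,+1) = exp(-r*dt) * [p_u*0.000000 + p_m*0.000000 + p_d*10.030000] = 1.851542
  V(2,+2) = exp(-r*dt) * [p_u*0.000000 + p_m*0.000000 + p_d*0.000000] = 0.000000
  V(1,-1) = exp(-r*dt) * [p_u*16.946220 + p_m*53.245829 + p_d*78.987584] = 51.356159
  V(1,+0) = exp(-r*dt) * [p_u*1.851542 + p_m*16.946220 + p_d*53.245829] = 21.042227
  V(1,+1) = exp(-r*dt) * [p_u*0.000000 + p_m*1.851542 + p_d*16.946220] = 4.325360
  V(0,+0) = exp(-r*dt) * [p_u*4.325360 + p_m*21.042227 + p_d*51.356159] = 23.684629


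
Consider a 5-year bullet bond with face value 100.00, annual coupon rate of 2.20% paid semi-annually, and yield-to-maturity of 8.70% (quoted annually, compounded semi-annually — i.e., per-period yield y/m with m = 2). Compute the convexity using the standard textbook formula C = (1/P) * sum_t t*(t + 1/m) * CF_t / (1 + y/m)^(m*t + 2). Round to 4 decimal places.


Answer: Convexity = 23.3488

Derivation:
Coupon per period c = face * coupon_rate / m = 1.100000
Periods per year m = 2; per-period yield y/m = 0.043500
Number of cashflows N = 10
Cashflows (t years, CF_t, discount factor 1/(1+y/m)^(m*t), PV):
  t = 0.5000: CF_t = 1.100000, DF = 0.958313, PV = 1.054145
  t = 1.0000: CF_t = 1.100000, DF = 0.918365, PV = 1.010201
  t = 1.5000: CF_t = 1.100000, DF = 0.880081, PV = 0.968089
  t = 2.0000: CF_t = 1.100000, DF = 0.843393, PV = 0.927733
  t = 2.5000: CF_t = 1.100000, DF = 0.808235, PV = 0.889059
  t = 3.0000: CF_t = 1.100000, DF = 0.774543, PV = 0.851997
  t = 3.5000: CF_t = 1.100000, DF = 0.742254, PV = 0.816480
  t = 4.0000: CF_t = 1.100000, DF = 0.711312, PV = 0.782444
  t = 4.5000: CF_t = 1.100000, DF = 0.681660, PV = 0.749826
  t = 5.0000: CF_t = 101.100000, DF = 0.653244, PV = 66.042974
Price P = sum_t PV_t = 74.092947
Convexity numerator sum_t t*(t + 1/m) * CF_t / (1+y/m)^(m*t + 2):
  t = 0.5000: term = 0.484045
  t = 1.0000: term = 1.391599
  t = 1.5000: term = 2.667176
  t = 2.0000: term = 4.259984
  t = 2.5000: term = 6.123599
  t = 3.0000: term = 8.215658
  t = 3.5000: term = 10.497567
  t = 4.0000: term = 12.934232
  t = 4.5000: term = 15.493810
  t = 5.0000: term = 1667.916898
Convexity = (1/P) * sum = 1729.984568 / 74.092947 = 23.348843


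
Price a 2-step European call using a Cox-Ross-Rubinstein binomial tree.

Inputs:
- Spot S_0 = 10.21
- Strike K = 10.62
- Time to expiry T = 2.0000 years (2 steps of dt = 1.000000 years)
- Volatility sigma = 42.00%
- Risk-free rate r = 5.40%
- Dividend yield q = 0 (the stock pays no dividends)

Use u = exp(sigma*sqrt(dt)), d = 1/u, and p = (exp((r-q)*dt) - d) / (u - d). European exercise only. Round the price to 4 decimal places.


dt = T/N = 1.000000
u = exp(sigma*sqrt(dt)) = 1.521962; d = 1/u = 0.657047
p = (exp((r-q)*dt) - d) / (u - d) = 0.460667
Discount per step: exp(-r*dt) = 0.947432
Stock lattice S(k, i) with i counting down-moves:
  k=0: S(0,0) = 10.2100
  k=1: S(1,0) = 15.5392; S(1,1) = 6.7084
  k=2: S(2,0) = 23.6501; S(2,1) = 10.2100; S(2,2) = 4.4078
Terminal payoffs V(N, i) = max(S_T - K, 0):
  V(2,0) = 13.030107; V(2,1) = 0.000000; V(2,2) = 0.000000
Backward induction: V(k, i) = exp(-r*dt) * [p * V(k+1, i) + (1-p) * V(k+1, i+1)].
  V(1,0) = exp(-r*dt) * [p*13.030107 + (1-p)*0.000000] = 5.687001
  V(1,1) = exp(-r*dt) * [p*0.000000 + (1-p)*0.000000] = 0.000000
  V(0,0) = exp(-r*dt) * [p*5.687001 + (1-p)*0.000000] = 2.482096

Answer: Price = V(0,0) = 2.4821


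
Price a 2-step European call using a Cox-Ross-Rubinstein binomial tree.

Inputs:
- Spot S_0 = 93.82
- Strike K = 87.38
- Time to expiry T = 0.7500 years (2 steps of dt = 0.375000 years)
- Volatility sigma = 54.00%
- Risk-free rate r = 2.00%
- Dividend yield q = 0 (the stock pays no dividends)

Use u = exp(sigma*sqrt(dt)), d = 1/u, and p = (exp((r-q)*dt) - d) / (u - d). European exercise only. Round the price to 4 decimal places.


Answer: Price = V(0,0) = 20.2417

Derivation:
dt = T/N = 0.375000
u = exp(sigma*sqrt(dt)) = 1.391916; d = 1/u = 0.718434
p = (exp((r-q)*dt) - d) / (u - d) = 0.429253
Discount per step: exp(-r*dt) = 0.992528
Stock lattice S(k, i) with i counting down-moves:
  k=0: S(0,0) = 93.8200
  k=1: S(1,0) = 130.5895; S(1,1) = 67.4035
  k=2: S(2,0) = 181.7697; S(2,1) = 93.8200; S(2,2) = 48.4250
Terminal payoffs V(N, i) = max(S_T - K, 0):
  V(2,0) = 94.389660; V(2,1) = 6.440000; V(2,2) = 0.000000
Backward induction: V(k, i) = exp(-r*dt) * [p * V(k+1, i) + (1-p) * V(k+1, i+1)].
  V(1,0) = exp(-r*dt) * [p*94.389660 + (1-p)*6.440000] = 43.862445
  V(1,1) = exp(-r*dt) * [p*6.440000 + (1-p)*0.000000] = 2.743734
  V(0,0) = exp(-r*dt) * [p*43.862445 + (1-p)*2.743734] = 20.241678


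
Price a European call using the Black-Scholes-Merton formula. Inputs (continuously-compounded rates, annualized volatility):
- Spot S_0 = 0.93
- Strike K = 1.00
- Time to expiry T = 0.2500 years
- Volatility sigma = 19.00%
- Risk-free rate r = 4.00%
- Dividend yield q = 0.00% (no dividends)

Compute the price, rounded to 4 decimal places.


d1 = (ln(S/K) + (r - q + 0.5*sigma^2) * T) / (sigma * sqrt(T)) = -0.61113887
d2 = d1 - sigma * sqrt(T) = -0.70613887
exp(-rT) = 0.99004983; exp(-qT) = 1.00000000
C = S_0 * exp(-qT) * N(d1) - K * exp(-rT) * N(d2)
N(d1) = 0.27055382; N(d2) = 0.24005089
C = 0.9300 * 1.00000000 * 0.27055382 - 1.0000 * 0.99004983 * 0.24005089 = 0.0140

Answer: Price = 0.0140


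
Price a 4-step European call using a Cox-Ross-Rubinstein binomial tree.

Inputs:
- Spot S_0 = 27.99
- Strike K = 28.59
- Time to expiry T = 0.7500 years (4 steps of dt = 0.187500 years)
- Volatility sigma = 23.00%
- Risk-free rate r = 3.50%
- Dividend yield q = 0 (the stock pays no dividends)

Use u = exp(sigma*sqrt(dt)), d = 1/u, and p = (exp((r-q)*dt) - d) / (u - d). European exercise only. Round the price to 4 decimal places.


Answer: Price = V(0,0) = 2.2508

Derivation:
dt = T/N = 0.187500
u = exp(sigma*sqrt(dt)) = 1.104721; d = 1/u = 0.905206
p = (exp((r-q)*dt) - d) / (u - d) = 0.508123
Discount per step: exp(-r*dt) = 0.993459
Stock lattice S(k, i) with i counting down-moves:
  k=0: S(0,0) = 27.9900
  k=1: S(1,0) = 30.9211; S(1,1) = 25.3367
  k=2: S(2,0) = 34.1592; S(2,1) = 27.9900; S(2,2) = 22.9349
  k=3: S(3,0) = 37.7364; S(3,1) = 30.9211; S(3,2) = 25.3367; S(3,3) = 20.7608
  k=4: S(4,0) = 41.6882; S(4,1) = 34.1592; S(4,2) = 27.9900; S(4,3) = 22.9349; S(4,4) = 18.7928
Terminal payoffs V(N, i) = max(S_T - K, 0):
  V(4,0) = 13.098236; V(4,1) = 5.569241; V(4,2) = 0.000000; V(4,3) = 0.000000; V(4,4) = 0.000000
Backward induction: V(k, i) = exp(-r*dt) * [p * V(k+1, i) + (1-p) * V(k+1, i+1)].
  V(3,0) = exp(-r*dt) * [p*13.098236 + (1-p)*5.569241] = 9.333442
  V(3,1) = exp(-r*dt) * [p*5.569241 + (1-p)*0.000000] = 2.811348
  V(3,2) = exp(-r*dt) * [p*0.000000 + (1-p)*0.000000] = 0.000000
  V(3,3) = exp(-r*dt) * [p*0.000000 + (1-p)*0.000000] = 0.000000
  V(2,0) = exp(-r*dt) * [p*9.333442 + (1-p)*2.811348] = 6.085306
  V(2,1) = exp(-r*dt) * [p*2.811348 + (1-p)*0.000000] = 1.419166
  V(2,2) = exp(-r*dt) * [p*0.000000 + (1-p)*0.000000] = 0.000000
  V(1,0) = exp(-r*dt) * [p*6.085306 + (1-p)*1.419166] = 3.765346
  V(1,1) = exp(-r*dt) * [p*1.419166 + (1-p)*0.000000] = 0.716394
  V(0,0) = exp(-r*dt) * [p*3.765346 + (1-p)*0.716394] = 2.250816


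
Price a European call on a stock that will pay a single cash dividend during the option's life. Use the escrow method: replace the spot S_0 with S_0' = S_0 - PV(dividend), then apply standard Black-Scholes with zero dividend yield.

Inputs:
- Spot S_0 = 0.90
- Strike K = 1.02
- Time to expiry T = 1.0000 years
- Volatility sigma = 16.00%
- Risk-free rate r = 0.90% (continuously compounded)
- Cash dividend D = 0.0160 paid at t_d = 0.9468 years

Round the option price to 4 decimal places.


PV(D) = D * exp(-r * t_d) = 0.0160 * 0.99151500 = 0.01586424
S_0' = S_0 - PV(D) = 0.9000 - 0.01586424 = 0.88413576
d1 = (ln(S_0'/K) + (r + sigma^2/2)*T) / (sigma*sqrt(T)) = -0.75717051
d2 = d1 - sigma*sqrt(T) = -0.91717051
exp(-rT) = 0.99104038
N(d1) = 0.22447386; N(d2) = 0.17952665
C = S_0' * N(d1) - K * exp(-rT) * N(d2) = 0.88413576 * 0.22447386 - 1.0200 * 0.99104038 * 0.17952665 = 0.0170

Answer: Price = 0.0170


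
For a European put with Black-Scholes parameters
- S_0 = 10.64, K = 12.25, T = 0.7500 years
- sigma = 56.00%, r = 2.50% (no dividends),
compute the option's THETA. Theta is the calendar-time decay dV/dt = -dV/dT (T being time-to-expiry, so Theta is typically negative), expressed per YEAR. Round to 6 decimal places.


d1 = -0.0093931859; d2 = -0.4943674120
phi(d1) = 0.3989246811; exp(-qT) = 1.0000000000; exp(-rT) = 0.9814246877
Theta = -S*exp(-qT)*phi(d1)*sigma/(2*sqrt(T)) + r*K*exp(-rT)*N(-d2) - q*S*exp(-qT)*N(-d1)
N(-d1) = 0.5037472839; N(-d2) = 0.6894766378; sqrt(T) = 0.8660254038
Term 1 = -10.6400 * 1.0000000000 * 0.3989246811 * 0.5600 / (2 * 0.8660254038) = -1.3723343504
Term 2 = 0.0250 * 12.2500 * 0.9814246877 * 0.6894766378 = 0.2072300019
Term 3 = 0 (no dividend yield, q = 0)
Theta = -1.3723343504 + (0.2072300019) + (0.0000000000) = -1.165104

Answer: Theta = -1.165104


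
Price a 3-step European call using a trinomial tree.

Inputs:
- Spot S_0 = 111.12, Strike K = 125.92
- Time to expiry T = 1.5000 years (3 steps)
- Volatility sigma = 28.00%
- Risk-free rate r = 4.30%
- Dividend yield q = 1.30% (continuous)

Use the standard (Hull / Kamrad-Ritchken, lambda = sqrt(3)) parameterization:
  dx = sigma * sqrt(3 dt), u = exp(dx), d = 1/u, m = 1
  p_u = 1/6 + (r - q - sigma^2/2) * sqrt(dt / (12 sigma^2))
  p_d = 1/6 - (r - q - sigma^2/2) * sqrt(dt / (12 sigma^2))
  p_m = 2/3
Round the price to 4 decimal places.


dt = T/N = 0.500000; dx = sigma*sqrt(3*dt) = 0.342929
u = exp(dx) = 1.409068; d = 1/u = 0.709689
p_u = 0.159960, p_m = 0.666667, p_d = 0.173374
Discount per step: exp(-r*dt) = 0.978729
Stock lattice S(k, j) with j the centered position index:
  k=0: S(0,+0) = 111.1200
  k=1: S(1,-1) = 78.8606; S(1,+0) = 111.1200; S(1,+1) = 156.5756
  k=2: S(2,-2) = 55.9665; S(2,-1) = 78.8606; S(2,+0) = 111.1200; S(2,+1) = 156.5756; S(2,+2) = 220.6257
  k=3: S(3,-3) = 39.7188; S(3,-2) = 55.9665; S(3,-1) = 78.8606; S(3,+0) = 111.1200; S(3,+1) = 156.5756; S(3,+2) = 220.6257; S(3,+3) = 310.8767
Terminal payoffs V(N, j) = max(S_T - K, 0):
  V(3,-3) = 0.000000; V(3,-2) = 0.000000; V(3,-1) = 0.000000; V(3,+0) = 0.000000; V(3,+1) = 30.655647; V(3,+2) = 94.705750; V(3,+3) = 184.956706
Backward induction: V(k, j) = exp(-r*dt) * [p_u * V(k+1, j+1) + p_m * V(k+1, j) + p_d * V(k+1, j-1)]
  V(2,-2) = exp(-r*dt) * [p_u*0.000000 + p_m*0.000000 + p_d*0.000000] = 0.000000
  V(2,-1) = exp(-r*dt) * [p_u*0.000000 + p_m*0.000000 + p_d*0.000000] = 0.000000
  V(2,+0) = exp(-r*dt) * [p_u*30.655647 + p_m*0.000000 + p_d*0.000000] = 4.799365
  V(2,+1) = exp(-r*dt) * [p_u*94.705750 + p_m*30.655647 + p_d*0.000000] = 34.829267
  V(2,+2) = exp(-r*dt) * [p_u*184.956706 + p_m*94.705750 + p_d*30.655647] = 95.952359
  V(1,-1) = exp(-r*dt) * [p_u*4.799365 + p_m*0.000000 + p_d*0.000000] = 0.751376
  V(1,+0) = exp(-r*dt) * [p_u*34.829267 + p_m*4.799365 + p_d*0.000000] = 8.584296
  V(1,+1) = exp(-r*dt) * [p_u*95.952359 + p_m*34.829267 + p_d*4.799365] = 38.562047
  V(0,+0) = exp(-r*dt) * [p_u*38.562047 + p_m*8.584296 + p_d*0.751376] = 11.765804

Answer: Price = V(0,0) = 11.7658


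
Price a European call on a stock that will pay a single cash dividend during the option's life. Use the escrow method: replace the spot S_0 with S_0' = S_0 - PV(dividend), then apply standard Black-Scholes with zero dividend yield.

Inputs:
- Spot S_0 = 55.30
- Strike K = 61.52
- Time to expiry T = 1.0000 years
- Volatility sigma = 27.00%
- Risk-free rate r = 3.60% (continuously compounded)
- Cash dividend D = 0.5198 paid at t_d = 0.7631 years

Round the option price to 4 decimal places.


Answer: Price = 4.1172

Derivation:
PV(D) = D * exp(-r * t_d) = 0.5198 * 0.97290231 = 0.50571462
S_0' = S_0 - PV(D) = 55.3000 - 0.50571462 = 54.79428538
d1 = (ln(S_0'/K) + (r + sigma^2/2)*T) / (sigma*sqrt(T)) = -0.16046822
d2 = d1 - sigma*sqrt(T) = -0.43046822
exp(-rT) = 0.96464029
N(d1) = 0.43625613; N(d2) = 0.33342754
C = S_0' * N(d1) - K * exp(-rT) * N(d2) = 54.79428538 * 0.43625613 - 61.5200 * 0.96464029 * 0.33342754 = 4.1172


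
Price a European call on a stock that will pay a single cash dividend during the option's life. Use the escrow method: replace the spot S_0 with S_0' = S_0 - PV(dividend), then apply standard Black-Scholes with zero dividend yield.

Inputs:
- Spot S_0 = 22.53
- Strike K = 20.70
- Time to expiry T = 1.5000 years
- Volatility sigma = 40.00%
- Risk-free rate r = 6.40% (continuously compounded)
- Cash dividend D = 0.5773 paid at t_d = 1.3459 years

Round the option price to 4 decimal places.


PV(D) = D * exp(-r * t_d) = 0.5773 * 0.91746798 = 0.52965426
S_0' = S_0 - PV(D) = 22.5300 - 0.52965426 = 22.00034574
d1 = (ln(S_0'/K) + (r + sigma^2/2)*T) / (sigma*sqrt(T)) = 0.56526970
d2 = d1 - sigma*sqrt(T) = 0.07537176
exp(-rT) = 0.90846402
N(d1) = 0.71405483; N(d2) = 0.53004053
C = S_0' * N(d1) - K * exp(-rT) * N(d2) = 22.00034574 * 0.71405483 - 20.7000 * 0.90846402 * 0.53004053 = 5.7419

Answer: Price = 5.7419


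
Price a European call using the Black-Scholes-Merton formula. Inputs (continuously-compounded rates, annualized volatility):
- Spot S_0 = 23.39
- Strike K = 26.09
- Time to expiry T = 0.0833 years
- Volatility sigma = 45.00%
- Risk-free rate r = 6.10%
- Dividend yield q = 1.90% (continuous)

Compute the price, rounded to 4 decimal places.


Answer: Price = 0.3744

Derivation:
d1 = (ln(S/K) + (r - q + 0.5*sigma^2) * T) / (sigma * sqrt(T)) = -0.74924870
d2 = d1 - sigma * sqrt(T) = -0.87912653
exp(-rT) = 0.99493159; exp(-qT) = 0.99841855
C = S_0 * exp(-qT) * N(d1) - K * exp(-rT) * N(d2)
N(d1) = 0.22685366; N(d2) = 0.18966634
C = 23.3900 * 0.99841855 * 0.22685366 - 26.0900 * 0.99493159 * 0.18966634 = 0.3744


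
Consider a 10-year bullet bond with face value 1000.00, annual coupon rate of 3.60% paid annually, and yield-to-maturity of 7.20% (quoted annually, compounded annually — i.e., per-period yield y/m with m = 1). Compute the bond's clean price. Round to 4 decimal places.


Coupon per period c = face * coupon_rate / m = 36.000000
Periods per year m = 1; per-period yield y/m = 0.072000
Number of cashflows N = 10
Cashflows (t years, CF_t, discount factor 1/(1+y/m)^(m*t), PV):
  t = 1.0000: CF_t = 36.000000, DF = 0.932836, PV = 33.582090
  t = 2.0000: CF_t = 36.000000, DF = 0.870183, PV = 31.326576
  t = 3.0000: CF_t = 36.000000, DF = 0.811738, PV = 29.222552
  t = 4.0000: CF_t = 36.000000, DF = 0.757218, PV = 27.259844
  t = 5.0000: CF_t = 36.000000, DF = 0.706360, PV = 25.428959
  t = 6.0000: CF_t = 36.000000, DF = 0.658918, PV = 23.721043
  t = 7.0000: CF_t = 36.000000, DF = 0.614662, PV = 22.127839
  t = 8.0000: CF_t = 36.000000, DF = 0.573379, PV = 20.641641
  t = 9.0000: CF_t = 36.000000, DF = 0.534868, PV = 19.255262
  t = 10.0000: CF_t = 1036.000000, DF = 0.498944, PV = 516.906391
Price P = sum_t PV_t = 749.472196

Answer: Price = 749.4722


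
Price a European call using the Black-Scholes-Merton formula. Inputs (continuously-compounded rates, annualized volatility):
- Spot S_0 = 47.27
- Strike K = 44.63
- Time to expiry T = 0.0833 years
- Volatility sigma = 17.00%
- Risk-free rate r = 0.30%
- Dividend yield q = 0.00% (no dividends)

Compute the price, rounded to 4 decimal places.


Answer: Price = 2.7838

Derivation:
d1 = (ln(S/K) + (r - q + 0.5*sigma^2) * T) / (sigma * sqrt(T)) = 1.20092129
d2 = d1 - sigma * sqrt(T) = 1.15185633
exp(-rT) = 0.99975013; exp(-qT) = 1.00000000
C = S_0 * exp(-qT) * N(d1) - K * exp(-rT) * N(d2)
N(d1) = 0.88510913; N(d2) = 0.87530994
C = 47.2700 * 1.00000000 * 0.88510913 - 44.6300 * 0.99975013 * 0.87530994 = 2.7838


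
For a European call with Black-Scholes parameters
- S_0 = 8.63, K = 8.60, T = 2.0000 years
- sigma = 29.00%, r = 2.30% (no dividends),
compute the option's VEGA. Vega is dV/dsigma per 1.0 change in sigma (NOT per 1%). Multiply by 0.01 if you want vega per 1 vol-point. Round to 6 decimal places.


Answer: Vega = 4.617414

Derivation:
d1 = 0.3257136258; d2 = -0.0844083073
phi(d1) = 0.3783319795; exp(-qT) = 1.0000000000; exp(-rT) = 0.9550419622
Vega = S * exp(-qT) * phi(d1) * sqrt(T) = 8.6300 * 1.0000000000 * 0.3783319795 * 1.4142135624 = 4.617414


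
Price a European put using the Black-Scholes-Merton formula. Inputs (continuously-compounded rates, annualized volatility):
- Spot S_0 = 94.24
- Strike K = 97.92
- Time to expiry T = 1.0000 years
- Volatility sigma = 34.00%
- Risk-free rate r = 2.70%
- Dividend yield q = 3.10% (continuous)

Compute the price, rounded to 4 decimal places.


d1 = (ln(S/K) + (r - q + 0.5*sigma^2) * T) / (sigma * sqrt(T)) = 0.04557030
d2 = d1 - sigma * sqrt(T) = -0.29442970
exp(-rT) = 0.97336124; exp(-qT) = 0.96947557
P = K * exp(-rT) * N(-d2) - S_0 * exp(-qT) * N(-d1)
N(-d1) = 0.48182637; N(-d2) = 0.61578521
P = 97.9200 * 0.97336124 * 0.61578521 - 94.2400 * 0.96947557 * 0.48182637 = 14.6701

Answer: Price = 14.6701


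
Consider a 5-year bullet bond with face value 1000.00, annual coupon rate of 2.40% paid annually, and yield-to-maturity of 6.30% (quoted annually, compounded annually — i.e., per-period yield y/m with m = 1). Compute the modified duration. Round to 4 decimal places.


Answer: Modified duration = 4.4645

Derivation:
Coupon per period c = face * coupon_rate / m = 24.000000
Periods per year m = 1; per-period yield y/m = 0.063000
Number of cashflows N = 5
Cashflows (t years, CF_t, discount factor 1/(1+y/m)^(m*t), PV):
  t = 1.0000: CF_t = 24.000000, DF = 0.940734, PV = 22.577611
  t = 2.0000: CF_t = 24.000000, DF = 0.884980, PV = 21.239521
  t = 3.0000: CF_t = 24.000000, DF = 0.832531, PV = 19.980734
  t = 4.0000: CF_t = 24.000000, DF = 0.783190, PV = 18.796552
  t = 5.0000: CF_t = 1024.000000, DF = 0.736773, PV = 754.455509
Price P = sum_t PV_t = 837.049926
First compute Macaulay numerator sum_t t * PV_t:
  t * PV_t at t = 1.0000: 22.577611
  t * PV_t at t = 2.0000: 42.479041
  t * PV_t at t = 3.0000: 59.942203
  t * PV_t at t = 4.0000: 75.186207
  t * PV_t at t = 5.0000: 3772.277544
Macaulay duration D = 3972.462607 / 837.049926 = 4.745789
Modified duration = D / (1 + y/m) = 4.745789 / (1 + 0.063000) = 4.464524


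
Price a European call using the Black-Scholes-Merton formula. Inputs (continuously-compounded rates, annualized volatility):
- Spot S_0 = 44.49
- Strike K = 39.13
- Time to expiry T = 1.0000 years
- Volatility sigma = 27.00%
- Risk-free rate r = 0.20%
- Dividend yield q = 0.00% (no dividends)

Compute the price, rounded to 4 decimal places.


d1 = (ln(S/K) + (r - q + 0.5*sigma^2) * T) / (sigma * sqrt(T)) = 0.61787040
d2 = d1 - sigma * sqrt(T) = 0.34787040
exp(-rT) = 0.99800200; exp(-qT) = 1.00000000
C = S_0 * exp(-qT) * N(d1) - K * exp(-rT) * N(d2)
N(d1) = 0.73166961; N(d2) = 0.63603124
C = 44.4900 * 1.00000000 * 0.73166961 - 39.1300 * 0.99800200 * 0.63603124 = 7.7138

Answer: Price = 7.7138


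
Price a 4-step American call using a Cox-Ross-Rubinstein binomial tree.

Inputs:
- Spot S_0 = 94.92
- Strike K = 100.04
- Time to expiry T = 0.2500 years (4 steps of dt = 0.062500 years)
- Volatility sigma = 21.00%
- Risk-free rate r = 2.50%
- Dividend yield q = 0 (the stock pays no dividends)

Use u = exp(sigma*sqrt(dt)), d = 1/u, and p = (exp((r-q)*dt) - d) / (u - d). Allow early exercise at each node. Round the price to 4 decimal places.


dt = T/N = 0.062500
u = exp(sigma*sqrt(dt)) = 1.053903; d = 1/u = 0.948854
p = (exp((r-q)*dt) - d) / (u - d) = 0.501764
Discount per step: exp(-r*dt) = 0.998439
Stock lattice S(k, i) with i counting down-moves:
  k=0: S(0,0) = 94.9200
  k=1: S(1,0) = 100.0364; S(1,1) = 90.0653
  k=2: S(2,0) = 105.4287; S(2,1) = 94.9200; S(2,2) = 85.4588
  k=3: S(3,0) = 111.1115; S(3,1) = 100.0364; S(3,2) = 90.0653; S(3,3) = 81.0880
  k=4: S(4,0) = 117.1007; S(4,1) = 105.4287; S(4,2) = 94.9200; S(4,3) = 85.4588; S(4,4) = 76.9407
Terminal payoffs V(N, i) = max(S_T - K, 0):
  V(4,0) = 17.060721; V(4,1) = 5.388651; V(4,2) = 0.000000; V(4,3) = 0.000000; V(4,4) = 0.000000
Backward induction: V(k, i) = exp(-r*dt) * [p * V(k+1, i) + (1-p) * V(k+1, i+1)]; then take max(V_cont, immediate exercise) for American.
  V(3,0) = exp(-r*dt) * [p*17.060721 + (1-p)*5.388651] = 11.227716; exercise = 11.071526; V(3,0) = max -> 11.227716
  V(3,1) = exp(-r*dt) * [p*5.388651 + (1-p)*0.000000] = 2.699608; exercise = 0.000000; V(3,1) = max -> 2.699608
  V(3,2) = exp(-r*dt) * [p*0.000000 + (1-p)*0.000000] = 0.000000; exercise = 0.000000; V(3,2) = max -> 0.000000
  V(3,3) = exp(-r*dt) * [p*0.000000 + (1-p)*0.000000] = 0.000000; exercise = 0.000000; V(3,3) = max -> 0.000000
  V(2,0) = exp(-r*dt) * [p*11.227716 + (1-p)*2.699608] = 6.967808; exercise = 5.388651; V(2,0) = max -> 6.967808
  V(2,1) = exp(-r*dt) * [p*2.699608 + (1-p)*0.000000] = 1.352451; exercise = 0.000000; V(2,1) = max -> 1.352451
  V(2,2) = exp(-r*dt) * [p*0.000000 + (1-p)*0.000000] = 0.000000; exercise = 0.000000; V(2,2) = max -> 0.000000
  V(1,0) = exp(-r*dt) * [p*6.967808 + (1-p)*1.352451] = 4.163523; exercise = 0.000000; V(1,0) = max -> 4.163523
  V(1,1) = exp(-r*dt) * [p*1.352451 + (1-p)*0.000000] = 0.677551; exercise = 0.000000; V(1,1) = max -> 0.677551
  V(0,0) = exp(-r*dt) * [p*4.163523 + (1-p)*0.677551] = 2.422897; exercise = 0.000000; V(0,0) = max -> 2.422897

Answer: Price = V(0,0) = 2.4229


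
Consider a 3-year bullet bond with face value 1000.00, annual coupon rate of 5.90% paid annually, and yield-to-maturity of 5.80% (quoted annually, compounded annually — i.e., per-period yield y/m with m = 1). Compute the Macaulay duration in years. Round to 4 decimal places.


Coupon per period c = face * coupon_rate / m = 59.000000
Periods per year m = 1; per-period yield y/m = 0.058000
Number of cashflows N = 3
Cashflows (t years, CF_t, discount factor 1/(1+y/m)^(m*t), PV):
  t = 1.0000: CF_t = 59.000000, DF = 0.945180, PV = 55.765595
  t = 2.0000: CF_t = 59.000000, DF = 0.893364, PV = 52.708502
  t = 3.0000: CF_t = 1059.000000, DF = 0.844390, PV = 894.208836
Price P = sum_t PV_t = 1002.682934
Macaulay numerator sum_t t * PV_t:
  t * PV_t at t = 1.0000: 55.765595
  t * PV_t at t = 2.0000: 105.417005
  t * PV_t at t = 3.0000: 2682.626508
Macaulay duration D = (sum_t t * PV_t) / P = 2843.809108 / 1002.682934 = 2.836200

Answer: Macaulay duration = 2.8362 years


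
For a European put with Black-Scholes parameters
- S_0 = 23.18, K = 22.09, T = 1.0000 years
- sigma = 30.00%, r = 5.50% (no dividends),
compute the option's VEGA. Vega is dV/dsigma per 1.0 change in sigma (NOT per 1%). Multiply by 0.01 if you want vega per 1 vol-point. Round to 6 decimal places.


Answer: Vega = 8.185720

Derivation:
d1 = 0.4938827349; d2 = 0.1938827349
phi(d1) = 0.3531372063; exp(-qT) = 1.0000000000; exp(-rT) = 0.9464851480
Vega = S * exp(-qT) * phi(d1) * sqrt(T) = 23.1800 * 1.0000000000 * 0.3531372063 * 1.0000000000 = 8.185720


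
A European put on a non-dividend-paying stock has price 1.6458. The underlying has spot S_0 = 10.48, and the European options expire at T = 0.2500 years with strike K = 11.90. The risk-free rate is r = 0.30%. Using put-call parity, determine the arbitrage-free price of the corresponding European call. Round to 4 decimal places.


Put-call parity: C - P = S_0 * exp(-qT) - K * exp(-rT).
S_0 * exp(-qT) = 10.4800 * 1.00000000 = 10.48000000
K * exp(-rT) = 11.9000 * 0.99925028 = 11.89107835
C = P + S*exp(-qT) - K*exp(-rT)
C = 1.6458 + 10.48000000 - 11.89107835 = 0.2347

Answer: Call price = 0.2347


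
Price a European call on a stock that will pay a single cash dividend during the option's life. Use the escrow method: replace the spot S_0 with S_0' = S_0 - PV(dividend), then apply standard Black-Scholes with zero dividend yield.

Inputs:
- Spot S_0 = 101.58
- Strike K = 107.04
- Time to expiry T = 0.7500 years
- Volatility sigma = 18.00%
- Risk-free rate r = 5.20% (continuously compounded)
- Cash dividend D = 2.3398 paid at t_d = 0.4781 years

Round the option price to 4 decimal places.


Answer: Price = 4.6254

Derivation:
PV(D) = D * exp(-r * t_d) = 2.3398 * 0.97544529 = 2.28234690
S_0' = S_0 - PV(D) = 101.5800 - 2.28234690 = 99.29765310
d1 = (ln(S_0'/K) + (r + sigma^2/2)*T) / (sigma*sqrt(T)) = -0.15351526
d2 = d1 - sigma*sqrt(T) = -0.30939983
exp(-rT) = 0.96175071
N(d1) = 0.43899598; N(d2) = 0.37850870
C = S_0' * N(d1) - K * exp(-rT) * N(d2) = 99.29765310 * 0.43899598 - 107.0400 * 0.96175071 * 0.37850870 = 4.6254


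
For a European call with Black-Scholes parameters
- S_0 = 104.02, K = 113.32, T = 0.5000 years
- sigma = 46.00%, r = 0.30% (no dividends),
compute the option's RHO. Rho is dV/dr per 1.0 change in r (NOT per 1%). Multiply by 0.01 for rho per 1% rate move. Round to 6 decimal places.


Answer: Rho = 19.052891

Derivation:
d1 = -0.0960204482; d2 = -0.4212895675
phi(d1) = 0.3971074038; exp(-qT) = 1.0000000000; exp(-rT) = 0.9985011244
N(d2) = 0.3367718236
Rho = K*T*exp(-rT)*N(d2) = 113.3200 * 0.5000 * 0.9985011244 * 0.3367718236 = 19.052891


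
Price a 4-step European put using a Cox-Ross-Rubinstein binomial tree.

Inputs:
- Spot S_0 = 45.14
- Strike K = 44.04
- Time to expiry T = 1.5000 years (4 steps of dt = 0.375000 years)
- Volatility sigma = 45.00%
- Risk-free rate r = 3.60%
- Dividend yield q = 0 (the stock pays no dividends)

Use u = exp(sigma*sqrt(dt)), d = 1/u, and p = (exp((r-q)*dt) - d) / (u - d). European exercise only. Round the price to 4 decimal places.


Answer: Price = V(0,0) = 7.4289

Derivation:
dt = T/N = 0.375000
u = exp(sigma*sqrt(dt)) = 1.317278; d = 1/u = 0.759141
p = (exp((r-q)*dt) - d) / (u - d) = 0.455892
Discount per step: exp(-r*dt) = 0.986591
Stock lattice S(k, i) with i counting down-moves:
  k=0: S(0,0) = 45.1400
  k=1: S(1,0) = 59.4619; S(1,1) = 34.2676
  k=2: S(2,0) = 78.3279; S(2,1) = 45.1400; S(2,2) = 26.0140
  k=3: S(3,0) = 103.1796; S(3,1) = 59.4619; S(3,2) = 34.2676; S(3,3) = 19.7483
  k=4: S(4,0) = 135.9163; S(4,1) = 78.3279; S(4,2) = 45.1400; S(4,3) = 26.0140; S(4,4) = 14.9917
Terminal payoffs V(N, i) = max(K - S_T, 0):
  V(4,0) = 0.000000; V(4,1) = 0.000000; V(4,2) = 0.000000; V(4,3) = 18.026033; V(4,4) = 29.048275
Backward induction: V(k, i) = exp(-r*dt) * [p * V(k+1, i) + (1-p) * V(k+1, i+1)].
  V(3,0) = exp(-r*dt) * [p*0.000000 + (1-p)*0.000000] = 0.000000
  V(3,1) = exp(-r*dt) * [p*0.000000 + (1-p)*0.000000] = 0.000000
  V(3,2) = exp(-r*dt) * [p*0.000000 + (1-p)*18.026033] = 9.676582
  V(3,3) = exp(-r*dt) * [p*18.026033 + (1-p)*29.048275] = 23.701183
  V(2,0) = exp(-r*dt) * [p*0.000000 + (1-p)*0.000000] = 0.000000
  V(2,1) = exp(-r*dt) * [p*0.000000 + (1-p)*9.676582] = 5.194501
  V(2,2) = exp(-r*dt) * [p*9.676582 + (1-p)*23.701183] = 17.075394
  V(1,0) = exp(-r*dt) * [p*0.000000 + (1-p)*5.194501] = 2.788468
  V(1,1) = exp(-r*dt) * [p*5.194501 + (1-p)*17.075394] = 11.502647
  V(0,0) = exp(-r*dt) * [p*2.788468 + (1-p)*11.502647] = 7.428948


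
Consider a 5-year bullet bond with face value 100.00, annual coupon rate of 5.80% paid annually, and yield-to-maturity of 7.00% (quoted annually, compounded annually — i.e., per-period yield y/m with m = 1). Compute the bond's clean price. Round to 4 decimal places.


Coupon per period c = face * coupon_rate / m = 5.800000
Periods per year m = 1; per-period yield y/m = 0.070000
Number of cashflows N = 5
Cashflows (t years, CF_t, discount factor 1/(1+y/m)^(m*t), PV):
  t = 1.0000: CF_t = 5.800000, DF = 0.934579, PV = 5.420561
  t = 2.0000: CF_t = 5.800000, DF = 0.873439, PV = 5.065945
  t = 3.0000: CF_t = 5.800000, DF = 0.816298, PV = 4.734528
  t = 4.0000: CF_t = 5.800000, DF = 0.762895, PV = 4.424792
  t = 5.0000: CF_t = 105.800000, DF = 0.712986, PV = 75.433938
Price P = sum_t PV_t = 95.079763

Answer: Price = 95.0798


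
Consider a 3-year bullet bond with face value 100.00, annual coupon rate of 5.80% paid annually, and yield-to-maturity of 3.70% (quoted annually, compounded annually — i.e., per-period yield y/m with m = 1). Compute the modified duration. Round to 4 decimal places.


Answer: Modified duration = 2.7419

Derivation:
Coupon per period c = face * coupon_rate / m = 5.800000
Periods per year m = 1; per-period yield y/m = 0.037000
Number of cashflows N = 3
Cashflows (t years, CF_t, discount factor 1/(1+y/m)^(m*t), PV):
  t = 1.0000: CF_t = 5.800000, DF = 0.964320, PV = 5.593057
  t = 2.0000: CF_t = 5.800000, DF = 0.929913, PV = 5.393497
  t = 3.0000: CF_t = 105.800000, DF = 0.896734, PV = 94.874478
Price P = sum_t PV_t = 105.861032
First compute Macaulay numerator sum_t t * PV_t:
  t * PV_t at t = 1.0000: 5.593057
  t * PV_t at t = 2.0000: 10.786995
  t * PV_t at t = 3.0000: 284.623433
Macaulay duration D = 301.003485 / 105.861032 = 2.843383
Modified duration = D / (1 + y/m) = 2.843383 / (1 + 0.037000) = 2.741932


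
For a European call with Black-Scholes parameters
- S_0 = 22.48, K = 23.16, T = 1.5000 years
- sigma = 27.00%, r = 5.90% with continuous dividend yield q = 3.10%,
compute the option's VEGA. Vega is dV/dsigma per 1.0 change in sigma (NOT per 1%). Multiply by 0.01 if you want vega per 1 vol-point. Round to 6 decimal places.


Answer: Vega = 10.272507

Derivation:
d1 = 0.2022322087; d2 = -0.1284489066
phi(d1) = 0.3908671814; exp(-qT) = 0.9545645606; exp(-rT) = 0.9153031107
Vega = S * exp(-qT) * phi(d1) * sqrt(T) = 22.4800 * 0.9545645606 * 0.3908671814 * 1.2247448714 = 10.272507


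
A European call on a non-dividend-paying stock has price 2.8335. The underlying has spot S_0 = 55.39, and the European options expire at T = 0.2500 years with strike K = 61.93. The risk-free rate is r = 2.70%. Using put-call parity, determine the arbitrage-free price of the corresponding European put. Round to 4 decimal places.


Answer: Put price = 8.9569

Derivation:
Put-call parity: C - P = S_0 * exp(-qT) - K * exp(-rT).
S_0 * exp(-qT) = 55.3900 * 1.00000000 = 55.39000000
K * exp(-rT) = 61.9300 * 0.99327273 = 61.51338017
P = C - S*exp(-qT) + K*exp(-rT)
P = 2.8335 - 55.39000000 + 61.51338017 = 8.9569


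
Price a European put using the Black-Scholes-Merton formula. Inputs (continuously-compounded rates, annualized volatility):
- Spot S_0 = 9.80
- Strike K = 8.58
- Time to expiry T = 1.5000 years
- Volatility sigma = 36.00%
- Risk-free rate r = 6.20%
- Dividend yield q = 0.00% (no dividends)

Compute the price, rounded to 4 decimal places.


d1 = (ln(S/K) + (r - q + 0.5*sigma^2) * T) / (sigma * sqrt(T)) = 0.73291562
d2 = d1 - sigma * sqrt(T) = 0.29200746
exp(-rT) = 0.91119350; exp(-qT) = 1.00000000
P = K * exp(-rT) * N(-d2) - S_0 * exp(-qT) * N(-d1)
N(-d1) = 0.23180495; N(-d2) = 0.38514046
P = 8.5800 * 0.91119350 * 0.38514046 - 9.8000 * 1.00000000 * 0.23180495 = 0.7394

Answer: Price = 0.7394


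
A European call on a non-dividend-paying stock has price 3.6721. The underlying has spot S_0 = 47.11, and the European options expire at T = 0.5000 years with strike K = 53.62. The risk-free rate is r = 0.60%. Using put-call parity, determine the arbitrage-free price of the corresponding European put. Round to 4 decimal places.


Put-call parity: C - P = S_0 * exp(-qT) - K * exp(-rT).
S_0 * exp(-qT) = 47.1100 * 1.00000000 = 47.11000000
K * exp(-rT) = 53.6200 * 0.99700450 = 53.45938105
P = C - S*exp(-qT) + K*exp(-rT)
P = 3.6721 - 47.11000000 + 53.45938105 = 10.0215

Answer: Put price = 10.0215


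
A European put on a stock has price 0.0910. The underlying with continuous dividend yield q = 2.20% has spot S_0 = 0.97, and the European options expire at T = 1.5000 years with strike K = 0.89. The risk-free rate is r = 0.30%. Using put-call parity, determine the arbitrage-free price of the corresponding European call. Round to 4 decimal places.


Put-call parity: C - P = S_0 * exp(-qT) - K * exp(-rT).
S_0 * exp(-qT) = 0.9700 * 0.96753856 = 0.93851240
K * exp(-rT) = 0.8900 * 0.99551011 = 0.88600400
C = P + S*exp(-qT) - K*exp(-rT)
C = 0.0910 + 0.93851240 - 0.88600400 = 0.1435

Answer: Call price = 0.1435


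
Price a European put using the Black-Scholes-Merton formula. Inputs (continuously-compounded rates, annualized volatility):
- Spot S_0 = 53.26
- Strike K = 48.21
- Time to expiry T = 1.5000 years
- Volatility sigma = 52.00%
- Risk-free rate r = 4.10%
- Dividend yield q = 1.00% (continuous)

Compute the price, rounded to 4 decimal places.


Answer: Price = 8.9600

Derivation:
d1 = (ln(S/K) + (r - q + 0.5*sigma^2) * T) / (sigma * sqrt(T)) = 0.54786781
d2 = d1 - sigma * sqrt(T) = -0.08899952
exp(-rT) = 0.94035295; exp(-qT) = 0.98511194
P = K * exp(-rT) * N(-d2) - S_0 * exp(-qT) * N(-d1)
N(-d1) = 0.29189134; N(-d2) = 0.53545885
P = 48.2100 * 0.94035295 * 0.53545885 - 53.2600 * 0.98511194 * 0.29189134 = 8.9600


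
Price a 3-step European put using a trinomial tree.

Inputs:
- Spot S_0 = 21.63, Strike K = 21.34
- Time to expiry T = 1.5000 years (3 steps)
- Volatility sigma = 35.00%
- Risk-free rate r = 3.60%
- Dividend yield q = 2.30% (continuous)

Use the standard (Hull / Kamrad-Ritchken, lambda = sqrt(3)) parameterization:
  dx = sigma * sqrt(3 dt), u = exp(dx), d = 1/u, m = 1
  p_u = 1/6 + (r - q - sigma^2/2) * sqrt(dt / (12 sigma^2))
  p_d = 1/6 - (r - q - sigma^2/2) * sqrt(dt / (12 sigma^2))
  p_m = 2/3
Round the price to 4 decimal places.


Answer: Price = V(0,0) = 2.8748

Derivation:
dt = T/N = 0.500000; dx = sigma*sqrt(3*dt) = 0.428661
u = exp(dx) = 1.535200; d = 1/u = 0.651381
p_u = 0.138527, p_m = 0.666667, p_d = 0.194807
Discount per step: exp(-r*dt) = 0.982161
Stock lattice S(k, j) with j the centered position index:
  k=0: S(0,+0) = 21.6300
  k=1: S(1,-1) = 14.0894; S(1,+0) = 21.6300; S(1,+1) = 33.2064
  k=2: S(2,-2) = 9.1775; S(2,-1) = 14.0894; S(2,+0) = 21.6300; S(2,+1) = 33.2064; S(2,+2) = 50.9784
  k=3: S(3,-3) = 5.9781; S(3,-2) = 9.1775; S(3,-1) = 14.0894; S(3,+0) = 21.6300; S(3,+1) = 33.2064; S(3,+2) = 50.9784; S(3,+3) = 78.2621
Terminal payoffs V(N, j) = max(K - S_T, 0):
  V(3,-3) = 15.361922; V(3,-2) = 12.162454; V(3,-1) = 7.250631; V(3,+0) = 0.000000; V(3,+1) = 0.000000; V(3,+2) = 0.000000; V(3,+3) = 0.000000
Backward induction: V(k, j) = exp(-r*dt) * [p_u * V(k+1, j+1) + p_m * V(k+1, j) + p_d * V(k+1, j-1)]
  V(2,-2) = exp(-r*dt) * [p_u*7.250631 + p_m*12.162454 + p_d*15.361922] = 11.889367
  V(2,-1) = exp(-r*dt) * [p_u*0.000000 + p_m*7.250631 + p_d*12.162454] = 7.074585
  V(2,+0) = exp(-r*dt) * [p_u*0.000000 + p_m*0.000000 + p_d*7.250631] = 1.387274
  V(2,+1) = exp(-r*dt) * [p_u*0.000000 + p_m*0.000000 + p_d*0.000000] = 0.000000
  V(2,+2) = exp(-r*dt) * [p_u*0.000000 + p_m*0.000000 + p_d*0.000000] = 0.000000
  V(1,-1) = exp(-r*dt) * [p_u*1.387274 + p_m*7.074585 + p_d*11.889367] = 7.095811
  V(1,+0) = exp(-r*dt) * [p_u*0.000000 + p_m*1.387274 + p_d*7.074585] = 2.261942
  V(1,+1) = exp(-r*dt) * [p_u*0.000000 + p_m*0.000000 + p_d*1.387274] = 0.265429
  V(0,+0) = exp(-r*dt) * [p_u*0.265429 + p_m*2.261942 + p_d*7.095811] = 2.874826


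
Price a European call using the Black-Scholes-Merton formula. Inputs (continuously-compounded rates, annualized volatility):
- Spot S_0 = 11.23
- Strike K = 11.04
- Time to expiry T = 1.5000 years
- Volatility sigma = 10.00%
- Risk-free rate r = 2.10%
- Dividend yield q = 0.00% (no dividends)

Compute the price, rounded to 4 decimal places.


d1 = (ln(S/K) + (r - q + 0.5*sigma^2) * T) / (sigma * sqrt(T)) = 0.45775842
d2 = d1 - sigma * sqrt(T) = 0.33528393
exp(-rT) = 0.96899096; exp(-qT) = 1.00000000
C = S_0 * exp(-qT) * N(d1) - K * exp(-rT) * N(d2)
N(d1) = 0.67643699; N(d2) = 0.63129454
C = 11.2300 * 1.00000000 * 0.67643699 - 11.0400 * 0.96899096 * 0.63129454 = 0.8430

Answer: Price = 0.8430


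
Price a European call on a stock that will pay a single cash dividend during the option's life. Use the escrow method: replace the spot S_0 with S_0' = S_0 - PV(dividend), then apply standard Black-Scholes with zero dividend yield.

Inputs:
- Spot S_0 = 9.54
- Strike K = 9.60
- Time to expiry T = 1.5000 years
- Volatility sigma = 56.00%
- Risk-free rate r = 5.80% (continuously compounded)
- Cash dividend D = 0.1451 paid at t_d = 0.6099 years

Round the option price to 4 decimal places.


Answer: Price = 2.7527

Derivation:
PV(D) = D * exp(-r * t_d) = 0.1451 * 0.96524415 = 0.14005693
S_0' = S_0 - PV(D) = 9.5400 - 0.14005693 = 9.39994307
d1 = (ln(S_0'/K) + (r + sigma^2/2)*T) / (sigma*sqrt(T)) = 0.43907182
d2 = d1 - sigma*sqrt(T) = -0.24678531
exp(-rT) = 0.91667710
N(d1) = 0.66969525; N(d2) = 0.40253719
C = S_0' * N(d1) - K * exp(-rT) * N(d2) = 9.39994307 * 0.66969525 - 9.6000 * 0.91667710 * 0.40253719 = 2.7527


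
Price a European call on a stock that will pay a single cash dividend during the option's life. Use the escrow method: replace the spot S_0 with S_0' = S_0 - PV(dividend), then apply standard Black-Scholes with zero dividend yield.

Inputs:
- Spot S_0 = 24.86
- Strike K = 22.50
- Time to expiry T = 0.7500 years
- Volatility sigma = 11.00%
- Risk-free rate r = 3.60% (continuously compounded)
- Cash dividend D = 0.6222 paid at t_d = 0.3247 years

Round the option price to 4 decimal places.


Answer: Price = 2.5048

Derivation:
PV(D) = D * exp(-r * t_d) = 0.6222 * 0.98837885 = 0.61496932
S_0' = S_0 - PV(D) = 24.8600 - 0.61496932 = 24.24503068
d1 = (ln(S_0'/K) + (r + sigma^2/2)*T) / (sigma*sqrt(T)) = 1.11516639
d2 = d1 - sigma*sqrt(T) = 1.01990360
exp(-rT) = 0.97336124
N(d1) = 0.86761044; N(d2) = 0.84611291
C = S_0' * N(d1) - K * exp(-rT) * N(d2) = 24.24503068 * 0.86761044 - 22.5000 * 0.97336124 * 0.84611291 = 2.5048


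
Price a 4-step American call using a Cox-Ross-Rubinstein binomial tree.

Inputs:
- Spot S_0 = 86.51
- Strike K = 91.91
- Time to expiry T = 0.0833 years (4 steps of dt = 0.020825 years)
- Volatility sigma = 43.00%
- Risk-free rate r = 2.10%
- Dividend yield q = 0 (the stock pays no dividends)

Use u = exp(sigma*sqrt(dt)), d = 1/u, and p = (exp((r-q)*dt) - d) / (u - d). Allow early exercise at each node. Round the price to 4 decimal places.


dt = T/N = 0.020825
u = exp(sigma*sqrt(dt)) = 1.064018; d = 1/u = 0.939833
p = (exp((r-q)*dt) - d) / (u - d) = 0.488014
Discount per step: exp(-r*dt) = 0.999563
Stock lattice S(k, i) with i counting down-moves:
  k=0: S(0,0) = 86.5100
  k=1: S(1,0) = 92.0482; S(1,1) = 81.3050
  k=2: S(2,0) = 97.9410; S(2,1) = 86.5100; S(2,2) = 76.4131
  k=3: S(3,0) = 104.2111; S(3,1) = 92.0482; S(3,2) = 81.3050; S(3,3) = 71.8156
  k=4: S(4,0) = 110.8825; S(4,1) = 97.9410; S(4,2) = 86.5100; S(4,3) = 76.4131; S(4,4) = 67.4947
Terminal payoffs V(N, i) = max(S_T - K, 0):
  V(4,0) = 18.972488; V(4,1) = 6.031023; V(4,2) = 0.000000; V(4,3) = 0.000000; V(4,4) = 0.000000
Backward induction: V(k, i) = exp(-r*dt) * [p * V(k+1, i) + (1-p) * V(k+1, i+1)]; then take max(V_cont, immediate exercise) for American.
  V(3,0) = exp(-r*dt) * [p*18.972488 + (1-p)*6.031023] = 12.341242; exercise = 12.301057; V(3,0) = max -> 12.341242
  V(3,1) = exp(-r*dt) * [p*6.031023 + (1-p)*0.000000] = 2.941938; exercise = 0.138237; V(3,1) = max -> 2.941938
  V(3,2) = exp(-r*dt) * [p*0.000000 + (1-p)*0.000000] = 0.000000; exercise = 0.000000; V(3,2) = max -> 0.000000
  V(3,3) = exp(-r*dt) * [p*0.000000 + (1-p)*0.000000] = 0.000000; exercise = 0.000000; V(3,3) = max -> 0.000000
  V(2,0) = exp(-r*dt) * [p*12.341242 + (1-p)*2.941938] = 7.525639; exercise = 6.031023; V(2,0) = max -> 7.525639
  V(2,1) = exp(-r*dt) * [p*2.941938 + (1-p)*0.000000] = 1.435079; exercise = 0.000000; V(2,1) = max -> 1.435079
  V(2,2) = exp(-r*dt) * [p*0.000000 + (1-p)*0.000000] = 0.000000; exercise = 0.000000; V(2,2) = max -> 0.000000
  V(1,0) = exp(-r*dt) * [p*7.525639 + (1-p)*1.435079] = 4.405431; exercise = 0.138237; V(1,0) = max -> 4.405431
  V(1,1) = exp(-r*dt) * [p*1.435079 + (1-p)*0.000000] = 0.700033; exercise = 0.000000; V(1,1) = max -> 0.700033
  V(0,0) = exp(-r*dt) * [p*4.405431 + (1-p)*0.700033] = 2.507223; exercise = 0.000000; V(0,0) = max -> 2.507223

Answer: Price = V(0,0) = 2.5072
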